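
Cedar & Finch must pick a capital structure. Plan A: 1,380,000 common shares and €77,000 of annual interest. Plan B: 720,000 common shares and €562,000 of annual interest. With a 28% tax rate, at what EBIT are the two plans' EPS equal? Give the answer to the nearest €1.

€1,091,091

At indifference, (EBIT − 77,000)(1 − t)/1,380,000 = (EBIT − 562,000)(1 − t)/720,000.
Cancelling (1 − t) and cross-multiplying: 720,000·(EBIT − 77,000) = 1,380,000·(EBIT − 562,000).
Solving, EBIT = (562,000·1,380,000 − 77,000·720,000) / (1,380,000 − 720,000) = 720,120,000,000 / 660,000 = 1,091,090.91.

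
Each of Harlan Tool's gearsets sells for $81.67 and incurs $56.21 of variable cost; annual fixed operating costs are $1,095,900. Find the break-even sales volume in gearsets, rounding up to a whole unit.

Each unit contributes $81.67 − $56.21 = $25.46.
Break-even Q = $1,095,900 / $25.46 = 43,043.99 → 43,044 gearsets.

43,044 gearsets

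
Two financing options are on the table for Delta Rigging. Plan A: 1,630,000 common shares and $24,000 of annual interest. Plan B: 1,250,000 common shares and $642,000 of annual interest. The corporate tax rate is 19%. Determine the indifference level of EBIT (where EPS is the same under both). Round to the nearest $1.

$2,674,895

Set EPS_A = EPS_B: (EBIT − $24,000)(1 − 0.19) ÷ 1,630,000 = (EBIT − $642,000)(1 − 0.19) ÷ 1,250,000.
Cancelling (1 − t) and cross-multiplying: 1,250,000·(EBIT − 24,000) = 1,630,000·(EBIT − 642,000).
EBIT × (1,630,000 − 1,250,000) = 642,000 × 1,630,000 − 24,000 × 1,250,000 = 1,016,460,000,000, so EBIT = 1,016,460,000,000 ÷ 380,000 = 2,674,894.74.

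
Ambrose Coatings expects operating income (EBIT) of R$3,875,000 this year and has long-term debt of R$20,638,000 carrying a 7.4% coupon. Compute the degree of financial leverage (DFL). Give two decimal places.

Interest = R$1,527,212.00.
DFL = EBIT ÷ (EBIT − I) = R$3,875,000 ÷ (R$3,875,000 − R$1,527,212.00) = R$3,875,000 ÷ R$2,347,788.00 = 1.6505.

1.65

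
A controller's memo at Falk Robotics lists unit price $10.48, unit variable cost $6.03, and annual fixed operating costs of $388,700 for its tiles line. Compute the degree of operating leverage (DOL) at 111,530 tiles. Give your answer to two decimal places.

Total contribution margin = 111,530 × $4.45 = $496,308.50.
EBIT = $496,308.50 − $388,700 = $107,608.50.
Degree of operating leverage = $496,308.50 / $107,608.50 = 4.6122.

4.61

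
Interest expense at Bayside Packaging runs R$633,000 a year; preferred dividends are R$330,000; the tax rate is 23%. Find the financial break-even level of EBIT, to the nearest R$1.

Preferred dividends are paid after tax, so their pre-tax equivalent is R$330,000 ÷ (1 − 0.23) = R$428,571.43.
Financial break-even EBIT = interest + D_p ÷ (1 − t) = R$633,000 + R$428,571.43 = R$1,061,571.43.

R$1,061,571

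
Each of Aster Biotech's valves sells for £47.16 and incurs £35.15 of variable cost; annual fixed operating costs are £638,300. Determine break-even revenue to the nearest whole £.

£2,506,430

CM per unit = £47.16 − £35.15 = £12.01; CM ratio = £12.01 / £47.16 = 0.2547.
Break-even revenue = fixed costs × price ÷ CM = £638,300 × £47.16 ÷ £12.01 = £2,506,430.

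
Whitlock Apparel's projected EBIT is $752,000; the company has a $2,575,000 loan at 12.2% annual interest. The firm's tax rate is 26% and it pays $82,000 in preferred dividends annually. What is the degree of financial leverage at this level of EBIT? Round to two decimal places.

2.30

Interest = $314,150.00.
Pre-tax preferred-dividend burden = $82,000 ÷ (1 − 0.26) = $110,810.81.
DFL = EBIT ÷ [EBIT − I − D_p/(1−t)] = $752,000 ÷ [$752,000 − $314,150.00 − $110,810.81] = $752,000 ÷ $327,039.19 = 2.2994.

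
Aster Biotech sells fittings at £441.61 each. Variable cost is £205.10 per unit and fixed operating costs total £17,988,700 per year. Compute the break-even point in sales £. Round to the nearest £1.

Contribution margin per unit = £441.61 − £205.10 = £236.51, a CM ratio of £236.51 ÷ £441.61 = 0.5356.
Break-even sales = FC ÷ CM ratio = £17,988,700 × £441.61 / £236.51 = £33,588,389.

£33,588,389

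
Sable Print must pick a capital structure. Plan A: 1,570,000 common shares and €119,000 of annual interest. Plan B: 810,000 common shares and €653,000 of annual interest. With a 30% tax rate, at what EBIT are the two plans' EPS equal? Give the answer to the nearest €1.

Set EPS_A = EPS_B: (EBIT − €119,000)(1 − 0.30) ÷ 1,570,000 = (EBIT − €653,000)(1 − 0.30) ÷ 810,000.
The (1 − t) factor cancels: (EBIT − 119,000) × 810,000 = (EBIT − 653,000) × 1,570,000.
Solving, EBIT = (653,000·1,570,000 − 119,000·810,000) / (1,570,000 − 810,000) = 928,820,000,000 / 760,000 = 1,222,131.58.

€1,222,132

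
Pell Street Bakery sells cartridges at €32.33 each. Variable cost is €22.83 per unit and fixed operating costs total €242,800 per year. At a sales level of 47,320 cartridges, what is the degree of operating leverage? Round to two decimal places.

2.17

Total contribution margin = 47,320 × €9.50 = €449,540.00.
EBIT = €449,540.00 − €242,800 = €206,740.00.
So DOL = total CM / EBIT = €449,540.00 / €206,740.00 = 2.1744.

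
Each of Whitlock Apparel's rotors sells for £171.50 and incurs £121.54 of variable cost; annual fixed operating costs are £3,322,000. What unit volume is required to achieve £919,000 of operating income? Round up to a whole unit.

Each unit contributes £171.50 − £121.54 = £49.96.
Required volume = (fixed costs + target profit) ÷ CM = (£3,322,000 + £919,000) ÷ £49.96 = 84,887.91, so 84,888 rotors.

84,888 rotors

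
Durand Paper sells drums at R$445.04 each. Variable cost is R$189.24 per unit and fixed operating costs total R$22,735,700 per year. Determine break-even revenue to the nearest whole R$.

R$39,555,496

CM per unit = R$445.04 − R$189.24 = R$255.80; CM ratio = R$255.80 / R$445.04 = 0.5748.
Break-even revenue = fixed costs × price ÷ CM = R$22,735,700 × R$445.04 ÷ R$255.80 = R$39,555,496.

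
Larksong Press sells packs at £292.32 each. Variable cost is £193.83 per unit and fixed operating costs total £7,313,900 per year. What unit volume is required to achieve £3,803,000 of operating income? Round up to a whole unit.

Unit CM = price − variable cost = £292.32 − £193.83 = £98.49.
Units = (FC + target) / CM = (£7,313,900 + £3,803,000) / £98.49 = 112,873.39, so 112,874 packs.

112,874 packs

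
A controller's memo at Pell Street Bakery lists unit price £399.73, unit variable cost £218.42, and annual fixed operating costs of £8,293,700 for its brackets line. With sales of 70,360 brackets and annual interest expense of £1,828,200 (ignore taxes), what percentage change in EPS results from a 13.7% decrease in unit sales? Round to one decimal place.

-66.3%

At 70,360 units, contribution = 70,360 × £181.31 = £12,756,971.60.
Operating income = contribution − fixed costs = £12,756,971.60 − £8,293,700 = £4,463,271.60.
Interest = £1,828,200.00, so EBIT − I = £2,635,071.60.
Degree of combined leverage = contribution ÷ (EBIT − I) = £12,756,971.60 ÷ £2,635,071.60 = 4.8412.
EPS therefore changes by 4.8412 × (-13.7%) = -66.3%.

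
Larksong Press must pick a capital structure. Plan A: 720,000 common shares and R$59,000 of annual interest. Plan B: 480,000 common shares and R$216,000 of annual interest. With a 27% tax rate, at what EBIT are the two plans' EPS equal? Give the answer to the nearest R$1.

R$530,000

At indifference, (EBIT − 59,000)(1 − t)/720,000 = (EBIT − 216,000)(1 − t)/480,000.
The (1 − t) factor cancels: (EBIT − 59,000) × 480,000 = (EBIT − 216,000) × 720,000.
Solving, EBIT = (216,000·720,000 − 59,000·480,000) / (720,000 − 480,000) = 127,200,000,000 / 240,000 = 530,000.00.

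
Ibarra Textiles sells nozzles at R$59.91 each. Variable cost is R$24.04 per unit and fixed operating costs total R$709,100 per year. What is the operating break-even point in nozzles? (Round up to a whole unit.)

Each unit contributes R$59.91 − R$24.04 = R$35.87.
Break-even Q = R$709,100 / R$35.87 = 19,768.61 → 19,769 nozzles.

19,769 nozzles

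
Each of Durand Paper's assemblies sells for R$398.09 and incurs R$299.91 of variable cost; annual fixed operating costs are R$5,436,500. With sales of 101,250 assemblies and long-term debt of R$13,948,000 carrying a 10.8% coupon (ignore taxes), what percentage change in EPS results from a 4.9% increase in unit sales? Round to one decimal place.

At 101,250 units, contribution = 101,250 × R$98.18 = R$9,940,725.00.
Operating income = contribution − fixed costs = R$9,940,725.00 − R$5,436,500 = R$4,504,225.00.
Interest = R$1,506,384.00, so EBIT − I = R$2,997,841.00.
Degree of combined leverage = contribution ÷ (EBIT − I) = R$9,940,725.00 ÷ R$2,997,841.00 = 3.3160.
%ΔEPS = DCL × %ΔSales = 3.3160 × +4.9% = +16.2%.

+16.2%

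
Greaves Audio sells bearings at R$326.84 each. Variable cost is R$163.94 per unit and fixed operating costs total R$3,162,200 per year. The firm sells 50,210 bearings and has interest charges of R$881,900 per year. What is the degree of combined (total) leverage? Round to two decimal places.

1.98

Total contribution margin = 50,210 × R$162.90 = R$8,179,209.00.
EBIT = R$8,179,209.00 − R$3,162,200 = R$5,017,009.00. Interest = R$881,900.00.
DOL = R$8,179,209.00 ÷ R$5,017,009.00 = 1.6303; DFL = R$5,017,009.00 ÷ R$4,135,109.00 = 1.2133.
Combined leverage = 1.6303 × 1.2133 = 1.9780.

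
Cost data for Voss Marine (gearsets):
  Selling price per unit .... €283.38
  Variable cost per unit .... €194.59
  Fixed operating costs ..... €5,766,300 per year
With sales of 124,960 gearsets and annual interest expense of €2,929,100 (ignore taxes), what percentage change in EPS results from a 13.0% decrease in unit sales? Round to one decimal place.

-60.1%

Total contribution margin = 124,960 × €88.79 = €11,095,198.40.
Operating income = contribution − fixed costs = €11,095,198.40 − €5,766,300 = €5,328,898.40.
Interest = €2,929,100.00, so EBIT − I = €2,399,798.40.
Degree of combined leverage = contribution ÷ (EBIT − I) = €11,095,198.40 ÷ €2,399,798.40 = 4.6234.
EPS therefore changes by 4.6234 × (-13.0%) = -60.1%.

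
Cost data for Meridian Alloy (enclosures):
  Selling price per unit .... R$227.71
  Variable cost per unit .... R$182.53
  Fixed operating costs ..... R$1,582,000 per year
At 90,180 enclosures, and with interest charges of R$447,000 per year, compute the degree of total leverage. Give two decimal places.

Total contribution margin = 90,180 × R$45.18 = R$4,074,332.40.
Operating income = contribution − fixed costs = R$4,074,332.40 − R$1,582,000 = R$2,492,332.40. Interest = R$447,000.00, so EBIT − I = R$2,045,332.40.
Degree of total leverage = total CM / (EBIT − interest) = R$4,074,332.40 / R$2,045,332.40 = 1.9920.

1.99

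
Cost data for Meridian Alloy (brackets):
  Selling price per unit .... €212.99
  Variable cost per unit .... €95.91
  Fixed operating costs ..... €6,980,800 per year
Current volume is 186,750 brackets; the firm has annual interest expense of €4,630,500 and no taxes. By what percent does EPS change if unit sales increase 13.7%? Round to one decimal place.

Contribution at this volume is 186,750 × €117.08 = €21,864,690.00.
Subtracting fixed costs: EBIT = €21,864,690.00 − €6,980,800 = €14,883,890.00.
Interest = €4,630,500.00, so EBIT − I = €10,253,390.00.
Degree of combined leverage = contribution ÷ (EBIT − I) = €21,864,690.00 ÷ €10,253,390.00 = 2.1324.
EPS therefore changes by 2.1324 × (+13.7%) = +29.2%.

+29.2%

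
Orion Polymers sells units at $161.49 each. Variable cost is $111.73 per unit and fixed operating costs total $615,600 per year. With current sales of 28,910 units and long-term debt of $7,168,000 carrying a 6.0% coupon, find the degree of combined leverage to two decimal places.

At 28,910 units, contribution = 28,910 × $49.76 = $1,438,561.60.
Operating income = contribution − fixed costs = $1,438,561.60 − $615,600 = $822,961.60. Interest = $430,080.00.
DOL = $1,438,561.60 ÷ $822,961.60 = 1.7480; DFL = $822,961.60 ÷ $392,881.60 = 2.0947.
DCL = DOL × DFL = 1.7480 × 2.0947 = 3.6615.

3.66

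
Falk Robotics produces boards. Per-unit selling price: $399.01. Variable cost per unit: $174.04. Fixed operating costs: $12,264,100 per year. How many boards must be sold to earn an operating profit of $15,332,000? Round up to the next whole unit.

122,666 boards

Unit CM = price − variable cost = $399.01 − $174.04 = $224.97.
Required volume = (fixed costs + target profit) ÷ CM = ($12,264,100 + $15,332,000) ÷ $224.97 = 122,665.69, so 122,666 boards.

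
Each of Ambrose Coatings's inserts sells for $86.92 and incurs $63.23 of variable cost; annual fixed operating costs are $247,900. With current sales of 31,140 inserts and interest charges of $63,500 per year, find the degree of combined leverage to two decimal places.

At 31,140 units, contribution = 31,140 × $23.69 = $737,706.60.
Operating income = contribution − fixed costs = $737,706.60 − $247,900 = $489,806.60. Interest = $63,500.00, so EBIT − I = $426,306.60.
Degree of total leverage = total CM / (EBIT − interest) = $737,706.60 / $426,306.60 = 1.7305.

1.73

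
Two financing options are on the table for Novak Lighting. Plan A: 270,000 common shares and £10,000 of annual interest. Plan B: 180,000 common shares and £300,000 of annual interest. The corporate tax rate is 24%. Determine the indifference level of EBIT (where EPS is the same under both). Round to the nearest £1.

£880,000

Set EPS_A = EPS_B: (EBIT − £10,000)(1 − 0.24) ÷ 270,000 = (EBIT − £300,000)(1 − 0.24) ÷ 180,000.
The (1 − t) factor cancels: (EBIT − 10,000) × 180,000 = (EBIT − 300,000) × 270,000.
Solving, EBIT = (300,000·270,000 − 10,000·180,000) / (270,000 − 180,000) = 79,200,000,000 / 90,000 = 880,000.00.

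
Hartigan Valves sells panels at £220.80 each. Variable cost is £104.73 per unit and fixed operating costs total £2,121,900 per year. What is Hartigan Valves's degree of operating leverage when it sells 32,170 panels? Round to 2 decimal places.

2.32

Contribution at this volume is 32,170 × £116.07 = £3,733,971.90.
Subtracting fixed costs: EBIT = £3,733,971.90 − £2,121,900 = £1,612,071.90.
Degree of operating leverage = £3,733,971.90 / £1,612,071.90 = 2.3163.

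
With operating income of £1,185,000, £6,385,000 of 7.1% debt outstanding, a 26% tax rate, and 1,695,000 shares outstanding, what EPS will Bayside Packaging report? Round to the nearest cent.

£0.32

Pre-tax income = £1,185,000 − £453,335.00 = £731,665.00.
After tax at 26%: net income = £731,665.00 × 0.74 = £541,432.10.
Per share: £541,432.10 / 1,695,000 shares = £0.32.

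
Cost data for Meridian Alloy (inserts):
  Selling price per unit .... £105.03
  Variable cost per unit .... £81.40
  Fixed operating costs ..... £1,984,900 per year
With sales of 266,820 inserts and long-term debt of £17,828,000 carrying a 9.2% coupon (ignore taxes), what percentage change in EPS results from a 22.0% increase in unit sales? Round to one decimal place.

Contribution at this volume is 266,820 × £23.63 = £6,304,956.60.
EBIT = £6,304,956.60 − £1,984,900 = £4,320,056.60.
After interest of £1,640,176.00, pre-tax earnings = £2,679,880.60.
Degree of combined leverage = contribution ÷ (EBIT − I) = £6,304,956.60 ÷ £2,679,880.60 = 2.3527.
%ΔEPS = DCL × %ΔSales = 2.3527 × +22.0% = +51.8%.

+51.8%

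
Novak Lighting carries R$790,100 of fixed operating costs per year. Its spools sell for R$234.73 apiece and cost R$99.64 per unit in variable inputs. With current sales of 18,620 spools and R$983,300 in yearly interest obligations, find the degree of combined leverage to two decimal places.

At 18,620 units, contribution = 18,620 × R$135.09 = R$2,515,375.80.
Operating income = contribution − fixed costs = R$2,515,375.80 − R$790,100 = R$1,725,275.80. Interest = R$983,300.00, so EBIT − I = R$741,975.80.
Degree of total leverage = total CM / (EBIT − interest) = R$2,515,375.80 / R$741,975.80 = 3.3901.

3.39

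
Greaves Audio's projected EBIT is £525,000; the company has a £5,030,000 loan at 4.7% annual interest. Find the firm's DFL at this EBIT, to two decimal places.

Interest = £236,410.00.
Degree of financial leverage = EBIT / (EBIT − interest) = £525,000 / £288,590.00 = 1.8192.

1.82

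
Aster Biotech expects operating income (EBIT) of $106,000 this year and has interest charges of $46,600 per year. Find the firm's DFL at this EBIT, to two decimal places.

1.78

Interest = $46,600.00.
Degree of financial leverage = EBIT / (EBIT − interest) = $106,000 / $59,400.00 = 1.7845.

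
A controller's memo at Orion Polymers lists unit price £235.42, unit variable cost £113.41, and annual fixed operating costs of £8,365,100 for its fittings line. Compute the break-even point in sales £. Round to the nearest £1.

£16,140,577

CM per unit = £235.42 − £113.41 = £122.01; CM ratio = £122.01 / £235.42 = 0.5183.
Break-even sales = FC ÷ CM ratio = £8,365,100 × £235.42 / £122.01 = £16,140,577.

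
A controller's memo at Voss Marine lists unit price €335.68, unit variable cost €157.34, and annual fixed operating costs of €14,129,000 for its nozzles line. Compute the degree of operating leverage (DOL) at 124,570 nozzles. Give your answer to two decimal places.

2.75

Total contribution margin = 124,570 × €178.34 = €22,215,813.80.
EBIT = €22,215,813.80 − €14,129,000 = €8,086,813.80.
Degree of operating leverage = €22,215,813.80 / €8,086,813.80 = 2.7472.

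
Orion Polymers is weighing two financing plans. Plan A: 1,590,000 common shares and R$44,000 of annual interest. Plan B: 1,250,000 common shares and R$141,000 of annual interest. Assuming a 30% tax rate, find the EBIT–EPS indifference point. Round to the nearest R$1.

R$497,618

At indifference, (EBIT − 44,000)(1 − t)/1,590,000 = (EBIT − 141,000)(1 − t)/1,250,000.
Cancelling (1 − t) and cross-multiplying: 1,250,000·(EBIT − 44,000) = 1,590,000·(EBIT − 141,000).
EBIT × (1,590,000 − 1,250,000) = 141,000 × 1,590,000 − 44,000 × 1,250,000 = 169,190,000,000, so EBIT = 169,190,000,000 ÷ 340,000 = 497,617.65.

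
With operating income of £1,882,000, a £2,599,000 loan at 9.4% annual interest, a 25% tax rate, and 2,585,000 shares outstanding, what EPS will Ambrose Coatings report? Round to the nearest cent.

Pre-tax income = £1,882,000 − £244,306.00 = £1,637,694.00.
After tax at 25%: net income = £1,637,694.00 × 0.75 = £1,228,270.50.
EPS = £1,228,270.50 ÷ 2,585,000 = £0.48.

£0.48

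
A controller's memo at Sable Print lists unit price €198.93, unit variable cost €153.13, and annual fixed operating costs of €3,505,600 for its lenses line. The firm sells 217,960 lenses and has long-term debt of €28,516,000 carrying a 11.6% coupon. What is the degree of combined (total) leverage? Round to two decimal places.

3.15

At 217,960 units, contribution = 217,960 × €45.80 = €9,982,568.00.
Operating income = contribution − fixed costs = €9,982,568.00 − €3,505,600 = €6,476,968.00. Interest = €3,307,856.00.
DOL = €9,982,568.00 ÷ €6,476,968.00 = 1.5412; DFL = €6,476,968.00 ÷ €3,169,112.00 = 2.0438.
DCL = DOL × DFL = 1.5412 × 2.0438 = 3.1499.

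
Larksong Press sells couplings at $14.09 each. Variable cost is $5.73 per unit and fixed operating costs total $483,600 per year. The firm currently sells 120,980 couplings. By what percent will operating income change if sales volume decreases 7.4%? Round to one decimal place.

-14.2%

At 120,980 units, contribution = 120,980 × $8.36 = $1,011,392.80.
Operating income = contribution − fixed costs = $1,011,392.80 − $483,600 = $527,792.80.
So DOL = total CM / EBIT = $1,011,392.80 / $527,792.80 = 1.9163.
%ΔEBIT = DOL × %ΔSales = 1.9163 × -7.4% = -14.2%.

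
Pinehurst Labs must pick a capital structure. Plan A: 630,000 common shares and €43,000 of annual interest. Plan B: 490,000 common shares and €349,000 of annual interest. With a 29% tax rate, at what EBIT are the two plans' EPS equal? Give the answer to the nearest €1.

€1,420,000

At indifference, (EBIT − 43,000)(1 − t)/630,000 = (EBIT − 349,000)(1 − t)/490,000.
Cancelling (1 − t) and cross-multiplying: 490,000·(EBIT − 43,000) = 630,000·(EBIT − 349,000).
EBIT × (630,000 − 490,000) = 349,000 × 630,000 − 43,000 × 490,000 = 198,800,000,000, so EBIT = 198,800,000,000 ÷ 140,000 = 1,420,000.00.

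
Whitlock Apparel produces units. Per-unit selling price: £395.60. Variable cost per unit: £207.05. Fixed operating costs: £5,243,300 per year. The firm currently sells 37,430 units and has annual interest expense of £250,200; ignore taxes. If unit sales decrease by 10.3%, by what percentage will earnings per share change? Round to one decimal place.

At 37,430 units, contribution = 37,430 × £188.55 = £7,057,426.50.
Operating income = contribution − fixed costs = £7,057,426.50 − £5,243,300 = £1,814,126.50.
After interest of £250,200.00, pre-tax earnings = £1,563,926.50.
Degree of combined leverage = contribution ÷ (EBIT − I) = £7,057,426.50 ÷ £1,563,926.50 = 4.5126.
EPS therefore changes by 4.5126 × (-10.3%) = -46.5%.

-46.5%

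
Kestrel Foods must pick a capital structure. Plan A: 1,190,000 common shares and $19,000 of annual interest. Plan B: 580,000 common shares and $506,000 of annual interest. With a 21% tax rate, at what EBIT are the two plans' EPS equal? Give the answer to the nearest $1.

$969,049

At indifference, (EBIT − 19,000)(1 − t)/1,190,000 = (EBIT − 506,000)(1 − t)/580,000.
Cancelling (1 − t) and cross-multiplying: 580,000·(EBIT − 19,000) = 1,190,000·(EBIT − 506,000).
Solving, EBIT = (506,000·1,190,000 − 19,000·580,000) / (1,190,000 − 580,000) = 591,120,000,000 / 610,000 = 969,049.18.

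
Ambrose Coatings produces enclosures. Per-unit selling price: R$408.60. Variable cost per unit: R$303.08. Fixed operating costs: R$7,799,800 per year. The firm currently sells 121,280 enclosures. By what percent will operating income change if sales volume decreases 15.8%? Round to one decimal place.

At 121,280 units, contribution = 121,280 × R$105.52 = R$12,797,465.60.
EBIT = R$12,797,465.60 − R$7,799,800 = R$4,997,665.60.
So DOL = total CM / EBIT = R$12,797,465.60 / R$4,997,665.60 = 2.5607.
So EBIT moves 2.5607 × (-15.8%) = -40.5%.

-40.5%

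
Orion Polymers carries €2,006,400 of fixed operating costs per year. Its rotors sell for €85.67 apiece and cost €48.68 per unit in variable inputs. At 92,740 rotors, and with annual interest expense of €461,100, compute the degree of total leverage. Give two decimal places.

Total contribution margin = 92,740 × €36.99 = €3,430,452.60.
Operating income = contribution − fixed costs = €3,430,452.60 − €2,006,400 = €1,424,052.60. Interest = €461,100.00, so EBIT − I = €962,952.60.
Degree of total leverage = total CM / (EBIT − interest) = €3,430,452.60 / €962,952.60 = 3.5624.

3.56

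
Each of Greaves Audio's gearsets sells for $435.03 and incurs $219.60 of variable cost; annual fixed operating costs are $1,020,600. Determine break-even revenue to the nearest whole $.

$2,060,955

CM per unit = $435.03 − $219.60 = $215.43; CM ratio = $215.43 / $435.03 = 0.4952.
Break-even sales = FC ÷ CM ratio = $1,020,600 × $435.03 / $215.43 = $2,060,955.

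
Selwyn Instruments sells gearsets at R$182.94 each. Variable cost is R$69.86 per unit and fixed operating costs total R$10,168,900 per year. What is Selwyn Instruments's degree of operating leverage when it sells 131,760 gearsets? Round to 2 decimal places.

3.15

Total contribution margin = 131,760 × R$113.08 = R$14,899,420.80.
Subtracting fixed costs: EBIT = R$14,899,420.80 − R$10,168,900 = R$4,730,520.80.
So DOL = total CM / EBIT = R$14,899,420.80 / R$4,730,520.80 = 3.1496.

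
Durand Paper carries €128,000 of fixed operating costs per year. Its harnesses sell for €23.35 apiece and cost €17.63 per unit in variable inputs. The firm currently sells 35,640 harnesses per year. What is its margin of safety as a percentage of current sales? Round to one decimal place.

37.2%

Unit CM = price − variable cost = €23.35 − €17.63 = €5.72. Break-even units = €128,000 ÷ €5.72 = 22,377.62; break-even revenue = 22,377.62 × €23.35 = €522,517.48.
Current sales = 35,640 × €23.35 = €832,194.00.
Margin of safety = (€832,194.00 − €522,517.48) ÷ €832,194.00 = 37.2%.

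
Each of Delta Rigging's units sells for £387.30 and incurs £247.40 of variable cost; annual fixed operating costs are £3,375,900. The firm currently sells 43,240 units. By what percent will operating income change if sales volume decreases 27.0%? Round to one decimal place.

Contribution at this volume is 43,240 × £139.90 = £6,049,276.00.
Subtracting fixed costs: EBIT = £6,049,276.00 − £3,375,900 = £2,673,376.00.
DOL = contribution ÷ EBIT = £6,049,276.00 ÷ £2,673,376.00 = 2.2628.
Operating income changes by 2.2628 × -27.0% = -61.1%.

-61.1%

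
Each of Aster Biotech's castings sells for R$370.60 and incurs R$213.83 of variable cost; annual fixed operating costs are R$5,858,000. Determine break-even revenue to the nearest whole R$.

CM per unit = R$370.60 − R$213.83 = R$156.77; CM ratio = R$156.77 / R$370.60 = 0.4230.
Break-even revenue = fixed costs × price ÷ CM = R$5,858,000 × R$370.60 ÷ R$156.77 = R$13,848,152.

R$13,848,152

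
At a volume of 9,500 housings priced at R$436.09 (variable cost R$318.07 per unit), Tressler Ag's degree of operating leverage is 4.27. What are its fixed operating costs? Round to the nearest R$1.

Contribution at this volume is 9,500 × R$118.02 = R$1,121,190.00.
Since DOL = CM ÷ EBIT, EBIT = R$1,121,190.00 ÷ 4.27 = R$262,573.77.
And FC = contribution − EBIT = R$1,121,190.00 − R$262,573.77 = R$858,616.

R$858,616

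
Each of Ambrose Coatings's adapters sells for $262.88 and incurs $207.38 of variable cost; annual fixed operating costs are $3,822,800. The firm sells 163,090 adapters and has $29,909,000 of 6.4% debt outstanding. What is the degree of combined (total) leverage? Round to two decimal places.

2.73

Contribution at this volume is 163,090 × $55.50 = $9,051,495.00.
Operating income = contribution − fixed costs = $9,051,495.00 − $3,822,800 = $5,228,695.00. Interest = $1,914,176.00.
DOL = $9,051,495.00 ÷ $5,228,695.00 = 1.7311; DFL = $5,228,695.00 ÷ $3,314,519.00 = 1.5775.
Combined leverage = 1.7311 × 1.5775 = 2.7308.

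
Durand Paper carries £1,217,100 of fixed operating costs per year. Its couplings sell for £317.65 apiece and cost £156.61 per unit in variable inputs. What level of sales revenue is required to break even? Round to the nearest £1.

Contribution margin per unit = £317.65 − £156.61 = £161.04, a CM ratio of £161.04 ÷ £317.65 = 0.5070.
Break-even revenue = fixed costs × price ÷ CM = £1,217,100 × £317.65 ÷ £161.04 = £2,400,719.

£2,400,719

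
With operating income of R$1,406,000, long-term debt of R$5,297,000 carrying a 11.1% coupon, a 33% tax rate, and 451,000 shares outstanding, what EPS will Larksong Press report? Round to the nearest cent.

R$1.22

Pre-tax income = R$1,406,000 − R$587,967.00 = R$818,033.00.
After tax at 33%: net income = R$818,033.00 × 0.67 = R$548,082.11.
EPS = R$548,082.11 ÷ 451,000 = R$1.22.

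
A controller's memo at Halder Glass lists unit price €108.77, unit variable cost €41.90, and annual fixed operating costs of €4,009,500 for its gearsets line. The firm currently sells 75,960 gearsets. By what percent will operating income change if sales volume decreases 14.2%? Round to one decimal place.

-67.4%

Contribution at this volume is 75,960 × €66.87 = €5,079,445.20.
Subtracting fixed costs: EBIT = €5,079,445.20 − €4,009,500 = €1,069,945.20.
Degree of operating leverage = €5,079,445.20 / €1,069,945.20 = 4.7474.
Operating income changes by 4.7474 × -14.2% = -67.4%.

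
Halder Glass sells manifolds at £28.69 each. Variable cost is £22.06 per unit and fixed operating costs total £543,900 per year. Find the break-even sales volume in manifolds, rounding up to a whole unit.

82,037 manifolds

Unit CM = price − variable cost = £28.69 − £22.06 = £6.63.
Break-even Q = £543,900 / £6.63 = 82,036.20 → 82,037 manifolds.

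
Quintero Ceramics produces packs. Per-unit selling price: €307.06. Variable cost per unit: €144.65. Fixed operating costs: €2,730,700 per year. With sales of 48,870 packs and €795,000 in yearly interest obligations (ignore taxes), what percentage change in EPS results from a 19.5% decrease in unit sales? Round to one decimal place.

At 48,870 units, contribution = 48,870 × €162.41 = €7,936,976.70.
Operating income = contribution − fixed costs = €7,936,976.70 − €2,730,700 = €5,206,276.70.
After interest of €795,000.00, pre-tax earnings = €4,411,276.70.
DCL = total CM / (EBIT − I) = €7,936,976.70 / €4,411,276.70 = 1.7992.
EPS therefore changes by 1.7992 × (-19.5%) = -35.1%.

-35.1%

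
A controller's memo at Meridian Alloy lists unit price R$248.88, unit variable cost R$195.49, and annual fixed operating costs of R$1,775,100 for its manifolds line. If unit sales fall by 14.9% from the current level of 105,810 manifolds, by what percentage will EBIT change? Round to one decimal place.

-21.7%

Contribution at this volume is 105,810 × R$53.39 = R$5,649,195.90.
Operating income = contribution − fixed costs = R$5,649,195.90 − R$1,775,100 = R$3,874,095.90.
Degree of operating leverage = R$5,649,195.90 / R$3,874,095.90 = 1.4582.
%ΔEBIT = DOL × %ΔSales = 1.4582 × -14.9% = -21.7%.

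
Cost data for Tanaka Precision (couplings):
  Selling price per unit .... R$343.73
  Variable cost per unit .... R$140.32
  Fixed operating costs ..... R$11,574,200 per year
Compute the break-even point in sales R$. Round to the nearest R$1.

R$19,558,526

Contribution margin per unit = R$343.73 − R$140.32 = R$203.41, a CM ratio of R$203.41 ÷ R$343.73 = 0.5918.
Break-even sales = FC ÷ CM ratio = R$11,574,200 × R$343.73 / R$203.41 = R$19,558,526.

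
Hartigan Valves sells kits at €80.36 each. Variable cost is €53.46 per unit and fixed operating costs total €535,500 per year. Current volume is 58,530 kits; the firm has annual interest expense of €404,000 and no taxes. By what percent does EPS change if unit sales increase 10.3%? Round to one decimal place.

Total contribution margin = 58,530 × €26.90 = €1,574,457.00.
EBIT = €1,574,457.00 − €535,500 = €1,038,957.00.
After interest of €404,000.00, pre-tax earnings = €634,957.00.
Degree of combined leverage = contribution ÷ (EBIT − I) = €1,574,457.00 ÷ €634,957.00 = 2.4796.
EPS therefore changes by 2.4796 × (+10.3%) = +25.5%.

+25.5%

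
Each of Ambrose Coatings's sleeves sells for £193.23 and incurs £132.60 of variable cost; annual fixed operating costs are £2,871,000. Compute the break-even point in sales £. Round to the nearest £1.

£9,149,981

Contribution margin per unit = £193.23 − £132.60 = £60.63, a CM ratio of £60.63 ÷ £193.23 = 0.3138.
Break-even revenue = fixed costs × price ÷ CM = £2,871,000 × £193.23 ÷ £60.63 = £9,149,981.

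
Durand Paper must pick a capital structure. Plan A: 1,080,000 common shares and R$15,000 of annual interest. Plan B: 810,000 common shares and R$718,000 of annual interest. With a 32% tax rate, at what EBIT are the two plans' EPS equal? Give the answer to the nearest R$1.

At indifference, (EBIT − 15,000)(1 − t)/1,080,000 = (EBIT − 718,000)(1 − t)/810,000.
The (1 − t) factor cancels: (EBIT − 15,000) × 810,000 = (EBIT − 718,000) × 1,080,000.
EBIT × (1,080,000 − 810,000) = 718,000 × 1,080,000 − 15,000 × 810,000 = 763,290,000,000, so EBIT = 763,290,000,000 ÷ 270,000 = 2,827,000.00.

R$2,827,000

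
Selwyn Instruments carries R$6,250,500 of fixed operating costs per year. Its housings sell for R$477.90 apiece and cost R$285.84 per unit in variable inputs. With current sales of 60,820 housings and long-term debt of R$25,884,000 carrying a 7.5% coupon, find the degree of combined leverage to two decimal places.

3.35

At 60,820 units, contribution = 60,820 × R$192.06 = R$11,681,089.20.
Operating income = contribution − fixed costs = R$11,681,089.20 − R$6,250,500 = R$5,430,589.20. Interest = R$1,941,300.00, so EBIT − I = R$3,489,289.20.
Degree of total leverage = total CM / (EBIT − interest) = R$11,681,089.20 / R$3,489,289.20 = 3.3477.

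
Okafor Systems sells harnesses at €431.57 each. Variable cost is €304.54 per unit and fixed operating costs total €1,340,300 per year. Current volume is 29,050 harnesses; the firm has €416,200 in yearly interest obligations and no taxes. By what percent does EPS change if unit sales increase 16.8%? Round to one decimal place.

+32.1%

Total contribution margin = 29,050 × €127.03 = €3,690,221.50.
Operating income = contribution − fixed costs = €3,690,221.50 − €1,340,300 = €2,349,921.50.
After interest of €416,200.00, pre-tax earnings = €1,933,721.50.
Degree of combined leverage = contribution ÷ (EBIT − I) = €3,690,221.50 ÷ €1,933,721.50 = 1.9084.
EPS therefore changes by 1.9084 × (+16.8%) = +32.1%.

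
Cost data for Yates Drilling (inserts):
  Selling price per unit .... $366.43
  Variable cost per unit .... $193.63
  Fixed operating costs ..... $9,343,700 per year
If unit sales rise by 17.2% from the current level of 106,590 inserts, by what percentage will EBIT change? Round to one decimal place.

+34.9%

Contribution at this volume is 106,590 × $172.80 = $18,418,752.00.
Operating income = contribution − fixed costs = $18,418,752.00 − $9,343,700 = $9,075,052.00.
DOL = contribution ÷ EBIT = $18,418,752.00 ÷ $9,075,052.00 = 2.0296.
%ΔEBIT = DOL × %ΔSales = 2.0296 × +17.2% = +34.9%.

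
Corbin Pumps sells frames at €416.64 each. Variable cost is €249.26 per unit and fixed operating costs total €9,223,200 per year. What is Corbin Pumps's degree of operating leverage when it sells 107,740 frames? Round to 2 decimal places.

2.05

Total contribution margin = 107,740 × €167.38 = €18,033,521.20.
Operating income = contribution − fixed costs = €18,033,521.20 − €9,223,200 = €8,810,321.20.
So DOL = total CM / EBIT = €18,033,521.20 / €8,810,321.20 = 2.0469.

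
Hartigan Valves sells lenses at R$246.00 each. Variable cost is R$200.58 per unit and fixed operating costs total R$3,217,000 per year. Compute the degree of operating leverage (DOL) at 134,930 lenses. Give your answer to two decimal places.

Contribution at this volume is 134,930 × R$45.42 = R$6,128,520.60.
EBIT = R$6,128,520.60 − R$3,217,000 = R$2,911,520.60.
DOL = contribution ÷ EBIT = R$6,128,520.60 ÷ R$2,911,520.60 = 2.1049.

2.10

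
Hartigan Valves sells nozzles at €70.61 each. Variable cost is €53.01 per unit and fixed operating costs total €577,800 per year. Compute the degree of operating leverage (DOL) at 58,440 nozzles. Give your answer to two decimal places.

2.28

Total contribution margin = 58,440 × €17.60 = €1,028,544.00.
EBIT = €1,028,544.00 − €577,800 = €450,744.00.
DOL = contribution ÷ EBIT = €1,028,544.00 ÷ €450,744.00 = 2.2819.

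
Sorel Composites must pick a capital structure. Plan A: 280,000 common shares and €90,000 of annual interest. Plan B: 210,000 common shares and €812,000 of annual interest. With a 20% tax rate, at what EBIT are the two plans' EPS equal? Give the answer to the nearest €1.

€2,978,000

Set EPS_A = EPS_B: (EBIT − €90,000)(1 − 0.20) ÷ 280,000 = (EBIT − €812,000)(1 − 0.20) ÷ 210,000.
The (1 − t) factor cancels: (EBIT − 90,000) × 210,000 = (EBIT − 812,000) × 280,000.
EBIT × (280,000 − 210,000) = 812,000 × 280,000 − 90,000 × 210,000 = 208,460,000,000, so EBIT = 208,460,000,000 ÷ 70,000 = 2,978,000.00.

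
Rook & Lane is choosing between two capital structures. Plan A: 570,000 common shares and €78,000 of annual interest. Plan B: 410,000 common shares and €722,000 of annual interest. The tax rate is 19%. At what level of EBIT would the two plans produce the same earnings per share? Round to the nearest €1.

At indifference, (EBIT − 78,000)(1 − t)/570,000 = (EBIT − 722,000)(1 − t)/410,000.
Cancelling (1 − t) and cross-multiplying: 410,000·(EBIT − 78,000) = 570,000·(EBIT − 722,000).
Solving, EBIT = (722,000·570,000 − 78,000·410,000) / (570,000 − 410,000) = 379,560,000,000 / 160,000 = 2,372,250.00.

€2,372,250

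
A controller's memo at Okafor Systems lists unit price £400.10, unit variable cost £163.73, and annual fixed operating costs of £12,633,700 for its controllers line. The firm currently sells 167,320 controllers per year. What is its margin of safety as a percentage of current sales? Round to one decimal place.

Each unit contributes £400.10 − £163.73 = £236.37. Break-even units = £12,633,700 ÷ £236.37 = 53,448.83; break-even revenue = 53,448.83 × £400.10 = £21,384,876.97.
Current sales = 167,320 × £400.10 = £66,944,732.00.
Margin of safety = (£66,944,732.00 − £21,384,876.97) ÷ £66,944,732.00 = 68.1%.

68.1%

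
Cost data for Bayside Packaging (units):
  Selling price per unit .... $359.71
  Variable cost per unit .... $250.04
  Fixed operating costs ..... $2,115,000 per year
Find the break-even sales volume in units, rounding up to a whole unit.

19,286 units

Each unit contributes $359.71 − $250.04 = $109.67.
Break-even volume = fixed costs ÷ CM per unit = $2,115,000 ÷ $109.67 = 19,285.13, so 19,286 units.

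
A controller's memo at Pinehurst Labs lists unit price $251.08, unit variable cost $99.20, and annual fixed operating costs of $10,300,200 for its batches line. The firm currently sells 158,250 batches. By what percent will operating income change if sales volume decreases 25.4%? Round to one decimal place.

-44.4%

At 158,250 units, contribution = 158,250 × $151.88 = $24,035,010.00.
Operating income = contribution − fixed costs = $24,035,010.00 − $10,300,200 = $13,734,810.00.
Degree of operating leverage = $24,035,010.00 / $13,734,810.00 = 1.7499.
%ΔEBIT = DOL × %ΔSales = 1.7499 × -25.4% = -44.4%.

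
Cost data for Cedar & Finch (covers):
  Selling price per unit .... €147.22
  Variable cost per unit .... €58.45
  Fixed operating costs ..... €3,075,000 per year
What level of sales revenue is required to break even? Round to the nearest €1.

€5,099,713

Contribution margin per unit = €147.22 − €58.45 = €88.77, a CM ratio of €88.77 ÷ €147.22 = 0.6030.
Break-even sales = FC ÷ CM ratio = €3,075,000 × €147.22 / €88.77 = €5,099,713.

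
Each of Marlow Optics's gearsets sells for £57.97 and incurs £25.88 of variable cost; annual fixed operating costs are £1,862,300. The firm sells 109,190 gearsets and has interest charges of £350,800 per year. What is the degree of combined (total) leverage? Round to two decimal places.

2.71

Total contribution margin = 109,190 × £32.09 = £3,503,907.10.
Operating income = contribution − fixed costs = £3,503,907.10 − £1,862,300 = £1,641,607.10. Interest = £350,800.00.
DOL = £3,503,907.10 ÷ £1,641,607.10 = 2.1344; DFL = £1,641,607.10 ÷ £1,290,807.10 = 1.2718.
DCL = DOL × DFL = 2.1344 × 1.2718 = 2.7145.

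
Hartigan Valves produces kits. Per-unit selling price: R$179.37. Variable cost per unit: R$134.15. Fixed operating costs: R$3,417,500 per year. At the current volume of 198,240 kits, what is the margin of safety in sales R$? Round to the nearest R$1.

Contribution margin per unit = R$179.37 − R$134.15 = R$45.22. Break-even units = R$3,417,500 ÷ R$45.22 = 75,574.97; break-even revenue = 75,574.97 × R$179.37 = R$13,555,881.80.
Actual sales revenue = 198,240 × R$179.37 = R$35,558,308.80.
Margin of safety = R$35,558,308.80 − R$13,555,881.80 = R$22,002,427.

R$22,002,427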